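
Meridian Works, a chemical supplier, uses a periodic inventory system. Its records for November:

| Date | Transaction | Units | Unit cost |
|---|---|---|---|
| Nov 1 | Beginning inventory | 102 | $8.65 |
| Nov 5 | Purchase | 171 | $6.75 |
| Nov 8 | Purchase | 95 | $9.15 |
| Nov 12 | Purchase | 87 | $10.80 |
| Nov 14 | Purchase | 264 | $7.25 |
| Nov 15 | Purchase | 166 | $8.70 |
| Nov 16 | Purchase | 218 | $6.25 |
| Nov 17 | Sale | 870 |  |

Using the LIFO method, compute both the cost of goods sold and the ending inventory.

Nov 17, 870 sold [LIFO — newest first]: 218 @ $6.25 + 166 @ $8.70 + 264 @ $7.25 + 87 @ $10.80 + 95 @ $9.15 + 40 @ $6.75 = $6,799.55
Ending inventory: 102 @ $8.65 + 131 @ $6.75 = $1,766.55

COGS = $6,799.55; ending inventory = $1,766.55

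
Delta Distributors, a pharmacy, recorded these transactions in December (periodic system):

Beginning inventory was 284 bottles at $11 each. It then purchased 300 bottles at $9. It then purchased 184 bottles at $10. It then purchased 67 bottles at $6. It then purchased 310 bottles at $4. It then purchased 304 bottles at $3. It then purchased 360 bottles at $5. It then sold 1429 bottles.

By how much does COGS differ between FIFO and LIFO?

$2,128

FIFO COGS: 284 @ $11 + 300 @ $9 + 184 @ $10 + 67 @ $6 + 310 @ $4 + 284 @ $3 = $10,158
LIFO COGS: 360 @ $5 + 304 @ $3 + 310 @ $4 + 67 @ $6 + 184 @ $10 + 204 @ $9 = $8,030
Difference = |$10,158 − $8,030| = $2,128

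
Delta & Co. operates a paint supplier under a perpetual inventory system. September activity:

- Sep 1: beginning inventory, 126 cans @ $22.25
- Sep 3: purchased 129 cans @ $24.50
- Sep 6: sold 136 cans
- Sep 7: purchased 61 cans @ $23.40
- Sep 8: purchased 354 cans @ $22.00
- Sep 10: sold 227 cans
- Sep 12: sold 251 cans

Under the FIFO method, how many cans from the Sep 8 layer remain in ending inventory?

56

Sep 6, 136 sold [FIFO — oldest first]: 126 @ $22.25 + 10 @ $24.50 = $3,048.50
Sep 10, 227 sold [FIFO — oldest first]: 119 @ $24.50 + 61 @ $23.40 + 47 @ $22.00 = $5,376.90
Sep 12, 251 sold [FIFO — oldest first]: 251 @ $22.00 = $5,522.00
Total COGS = $3,048.50 + $5,376.90 + $5,522.00 = $13,947.40
Ending inventory: 56 @ $22.00 = $1,232.00
Check: goods available $15,179.40 = COGS $13,947.40 + ending $1,232.00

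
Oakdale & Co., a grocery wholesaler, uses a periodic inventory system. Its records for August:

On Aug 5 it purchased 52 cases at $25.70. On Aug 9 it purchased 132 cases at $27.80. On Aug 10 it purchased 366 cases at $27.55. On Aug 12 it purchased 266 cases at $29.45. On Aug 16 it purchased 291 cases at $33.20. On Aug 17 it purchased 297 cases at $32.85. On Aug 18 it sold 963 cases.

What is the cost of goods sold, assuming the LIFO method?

Aug 18, 963 sold [LIFO — newest first]: 297 @ $32.85 + 291 @ $33.20 + 266 @ $29.45 + 109 @ $27.55 = $30,254.30
Ending inventory: 52 @ $25.70 + 132 @ $27.80 + 257 @ $27.55 = $12,086.35
Check: goods available $42,340.65 = COGS $30,254.30 + ending $12,086.35

COGS = $30,254.30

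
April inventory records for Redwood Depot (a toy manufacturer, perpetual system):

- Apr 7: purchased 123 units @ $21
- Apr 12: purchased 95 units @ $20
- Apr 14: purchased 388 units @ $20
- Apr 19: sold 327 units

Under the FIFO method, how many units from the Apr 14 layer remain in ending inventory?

279

Apr 19, 327 sold [FIFO — oldest first]: 123 @ $21 + 95 @ $20 + 109 @ $20 = $6,663
Ending inventory: 279 @ $20 = $5,580
Check: goods available $12,243 = COGS $6,663 + ending $5,580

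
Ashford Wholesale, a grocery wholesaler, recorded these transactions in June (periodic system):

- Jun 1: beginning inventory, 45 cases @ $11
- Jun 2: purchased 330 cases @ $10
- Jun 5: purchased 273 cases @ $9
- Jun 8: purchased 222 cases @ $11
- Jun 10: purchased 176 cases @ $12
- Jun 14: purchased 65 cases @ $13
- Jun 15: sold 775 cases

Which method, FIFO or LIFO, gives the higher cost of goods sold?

FIFO COGS: 45 @ $11 + 330 @ $10 + 273 @ $9 + 127 @ $11 = $7,649
LIFO COGS: 65 @ $13 + 176 @ $12 + 222 @ $11 + 273 @ $9 + 39 @ $10 = $8,246

LIFO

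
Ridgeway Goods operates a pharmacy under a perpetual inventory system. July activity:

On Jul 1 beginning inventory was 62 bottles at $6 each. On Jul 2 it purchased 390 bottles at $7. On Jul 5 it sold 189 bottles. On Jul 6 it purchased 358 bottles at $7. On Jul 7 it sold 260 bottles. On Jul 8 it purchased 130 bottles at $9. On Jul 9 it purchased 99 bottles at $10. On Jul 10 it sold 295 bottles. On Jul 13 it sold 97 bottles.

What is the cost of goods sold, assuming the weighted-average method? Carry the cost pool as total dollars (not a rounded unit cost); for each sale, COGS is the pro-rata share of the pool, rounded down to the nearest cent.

COGS = $6,202.10

After Jul 1: 62 on hand, pool $372.00 (≈ $6.0000 each)
After Jul 2: 452 on hand, pool $3,102.00 (≈ $6.8628 each)
Jul 5, sell 189: 189/452 × $3,102.00 → $1,297.07
After Jul 6: 621 on hand, pool $4,310.93 (≈ $6.9419 each)
Jul 7, sell 260: 260/621 × $4,310.93 → $1,804.89
After Jul 8: 491 on hand, pool $3,676.04 (≈ $7.4868 each)
After Jul 9: 590 on hand, pool $4,666.04 (≈ $7.9085 each)
Jul 10, sell 295: 295/590 × $4,666.04 → $2,333.02
Jul 13, sell 97: 97/295 × $2,333.02 → $767.12
Total COGS = $1,297.07 + $1,804.89 + $2,333.02 + $767.12 = $6,202.10
Ending inventory (cost pool remaining) = $1,565.90
Check: goods available $7,768.00 = COGS $6,202.10 + ending $1,565.90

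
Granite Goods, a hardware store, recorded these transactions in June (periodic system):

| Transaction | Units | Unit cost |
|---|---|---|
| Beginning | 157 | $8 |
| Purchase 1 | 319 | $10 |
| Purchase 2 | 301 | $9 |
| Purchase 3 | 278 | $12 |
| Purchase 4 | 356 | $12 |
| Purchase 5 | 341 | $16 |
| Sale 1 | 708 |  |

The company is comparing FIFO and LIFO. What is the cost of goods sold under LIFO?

COGS = $9,860

FIFO COGS: 157 @ $8 + 319 @ $10 + 232 @ $9 = $6,534
LIFO COGS: 341 @ $16 + 356 @ $12 + 11 @ $12 = $9,860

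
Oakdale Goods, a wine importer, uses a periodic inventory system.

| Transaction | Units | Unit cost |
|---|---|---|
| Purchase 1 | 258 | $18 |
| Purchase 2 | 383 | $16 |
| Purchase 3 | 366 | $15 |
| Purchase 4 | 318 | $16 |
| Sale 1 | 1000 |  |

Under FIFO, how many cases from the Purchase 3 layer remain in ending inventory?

Sale 1 (1000) [FIFO — oldest first]: 258 @ $18 + 383 @ $16 + 359 @ $15 = $16,157
Ending inventory: 7 @ $15 + 318 @ $16 = $5,193

7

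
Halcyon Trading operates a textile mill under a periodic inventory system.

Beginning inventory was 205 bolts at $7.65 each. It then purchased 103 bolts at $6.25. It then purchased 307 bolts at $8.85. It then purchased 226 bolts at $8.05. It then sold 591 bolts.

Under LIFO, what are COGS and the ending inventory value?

COGS = $4,898.75; ending inventory = $1,849.50

Sale 1 (591) [LIFO — newest first]: 226 @ $8.05 + 307 @ $8.85 + 58 @ $6.25 = $4,898.75
Ending inventory: 205 @ $7.65 + 45 @ $6.25 = $1,849.50
Check: goods available $6,748.25 = COGS $4,898.75 + ending $1,849.50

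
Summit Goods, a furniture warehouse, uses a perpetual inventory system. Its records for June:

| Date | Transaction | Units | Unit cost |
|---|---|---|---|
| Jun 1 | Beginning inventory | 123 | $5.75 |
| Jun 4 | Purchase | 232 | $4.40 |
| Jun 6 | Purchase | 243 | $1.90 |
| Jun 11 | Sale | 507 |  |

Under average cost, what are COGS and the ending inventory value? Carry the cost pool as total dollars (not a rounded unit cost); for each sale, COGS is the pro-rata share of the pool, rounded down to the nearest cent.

After Jun 1: 123 on hand, pool $707.25 (≈ $5.7500 each)
After Jun 4: 355 on hand, pool $1,728.05 (≈ $4.8677 each)
After Jun 6: 598 on hand, pool $2,189.75 (≈ $3.6618 each)
Jun 11, sell 507: 507/598 × $2,189.75 → $1,856.52
Ending inventory (cost pool remaining) = $333.23
Check: goods available $2,189.75 = COGS $1,856.52 + ending $333.23

COGS = $1,856.52; ending inventory = $333.23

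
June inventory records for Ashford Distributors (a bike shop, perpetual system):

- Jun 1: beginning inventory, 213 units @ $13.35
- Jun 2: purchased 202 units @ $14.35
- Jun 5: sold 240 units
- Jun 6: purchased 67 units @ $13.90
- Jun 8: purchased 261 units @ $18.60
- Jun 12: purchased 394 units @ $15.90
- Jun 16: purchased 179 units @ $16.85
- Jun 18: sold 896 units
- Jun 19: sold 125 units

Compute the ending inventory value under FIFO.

Ending inventory = $926.75

Jun 5, 240 sold [FIFO — oldest first]: 213 @ $13.35 + 27 @ $14.35 = $3,231.00
Jun 18, 896 sold [FIFO — oldest first]: 175 @ $14.35 + 67 @ $13.90 + 261 @ $18.60 + 393 @ $15.90 = $14,545.85
Jun 19, 125 sold [FIFO — oldest first]: 1 @ $15.90 + 124 @ $16.85 = $2,105.30
Total COGS = $3,231.00 + $14,545.85 + $2,105.30 = $19,882.15
Ending inventory: 55 @ $16.85 = $926.75
Check: goods available $20,808.90 = COGS $19,882.15 + ending $926.75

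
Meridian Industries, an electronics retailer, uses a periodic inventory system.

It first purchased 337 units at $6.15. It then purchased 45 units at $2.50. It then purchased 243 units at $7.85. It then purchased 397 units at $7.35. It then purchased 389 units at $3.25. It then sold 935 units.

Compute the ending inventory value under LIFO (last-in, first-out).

Sale 1 (935) [LIFO — newest first]: 389 @ $3.25 + 397 @ $7.35 + 149 @ $7.85 = $5,351.85
Ending inventory: 337 @ $6.15 + 45 @ $2.50 + 94 @ $7.85 = $2,922.95

Ending inventory = $2,922.95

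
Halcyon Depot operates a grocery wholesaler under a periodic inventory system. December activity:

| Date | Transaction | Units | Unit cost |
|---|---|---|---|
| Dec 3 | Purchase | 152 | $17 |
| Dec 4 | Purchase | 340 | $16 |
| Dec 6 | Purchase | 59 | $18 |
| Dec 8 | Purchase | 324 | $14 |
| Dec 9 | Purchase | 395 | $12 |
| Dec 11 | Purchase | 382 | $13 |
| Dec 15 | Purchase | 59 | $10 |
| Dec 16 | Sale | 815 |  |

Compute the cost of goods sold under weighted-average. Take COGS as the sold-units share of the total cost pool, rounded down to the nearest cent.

COGS = $11,392.85

Dec 16, sell 815: 815/1711 × $23,918.00 → $11,392.85
Ending inventory (cost pool remaining) = $12,525.15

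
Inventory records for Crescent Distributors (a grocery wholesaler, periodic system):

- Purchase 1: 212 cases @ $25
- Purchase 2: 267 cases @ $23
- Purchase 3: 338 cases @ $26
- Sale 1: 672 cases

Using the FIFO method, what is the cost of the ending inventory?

Sale 1 (672) [FIFO — oldest first]: 212 @ $25 + 267 @ $23 + 193 @ $26 = $16,459
Ending inventory: 145 @ $26 = $3,770
Check: goods available $20,229 = COGS $16,459 + ending $3,770

Ending inventory = $3,770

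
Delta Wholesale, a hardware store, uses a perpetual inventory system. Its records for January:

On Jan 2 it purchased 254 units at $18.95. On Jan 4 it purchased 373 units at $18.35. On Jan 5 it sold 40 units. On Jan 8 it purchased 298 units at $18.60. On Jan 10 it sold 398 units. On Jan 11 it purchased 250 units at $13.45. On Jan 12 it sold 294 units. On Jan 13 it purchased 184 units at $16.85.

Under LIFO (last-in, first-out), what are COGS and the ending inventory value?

Jan 5, 40 sold [LIFO — newest first]: 40 @ $18.35 = $734.00
Jan 10, 398 sold [LIFO — newest first]: 298 @ $18.60 + 100 @ $18.35 = $7,377.80
Jan 12, 294 sold [LIFO — newest first]: 250 @ $13.45 + 44 @ $18.35 = $4,169.90
Total COGS = $734.00 + $7,377.80 + $4,169.90 = $12,281.70
Ending inventory: 254 @ $18.95 + 189 @ $18.35 + 184 @ $16.85 = $11,381.85
Check: goods available $23,663.55 = COGS $12,281.70 + ending $11,381.85

COGS = $12,281.70; ending inventory = $11,381.85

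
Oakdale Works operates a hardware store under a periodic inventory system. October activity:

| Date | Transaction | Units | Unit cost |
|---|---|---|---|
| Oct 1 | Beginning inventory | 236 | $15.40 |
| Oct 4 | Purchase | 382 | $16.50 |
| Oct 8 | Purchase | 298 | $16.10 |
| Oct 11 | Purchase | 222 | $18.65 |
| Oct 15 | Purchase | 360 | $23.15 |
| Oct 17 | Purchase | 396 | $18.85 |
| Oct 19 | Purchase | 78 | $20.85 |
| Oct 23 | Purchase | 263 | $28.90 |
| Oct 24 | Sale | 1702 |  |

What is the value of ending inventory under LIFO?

Oct 24, 1702 sold [LIFO — newest first]: 263 @ $28.90 + 78 @ $20.85 + 396 @ $18.85 + 360 @ $23.15 + 222 @ $18.65 + 298 @ $16.10 + 85 @ $16.50 = $35,366.20
Ending inventory: 236 @ $15.40 + 297 @ $16.50 = $8,534.90

Ending inventory = $8,534.90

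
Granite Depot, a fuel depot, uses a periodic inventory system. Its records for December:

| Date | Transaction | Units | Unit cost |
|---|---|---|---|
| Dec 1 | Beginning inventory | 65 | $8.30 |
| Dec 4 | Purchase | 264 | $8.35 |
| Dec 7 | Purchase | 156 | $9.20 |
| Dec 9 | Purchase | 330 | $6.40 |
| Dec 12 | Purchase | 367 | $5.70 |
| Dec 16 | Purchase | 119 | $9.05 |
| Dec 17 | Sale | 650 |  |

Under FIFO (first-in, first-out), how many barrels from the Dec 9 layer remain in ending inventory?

165

Dec 17, 650 sold [FIFO — oldest first]: 65 @ $8.30 + 264 @ $8.35 + 156 @ $9.20 + 165 @ $6.40 = $5,235.10
Ending inventory: 165 @ $6.40 + 367 @ $5.70 + 119 @ $9.05 = $4,224.85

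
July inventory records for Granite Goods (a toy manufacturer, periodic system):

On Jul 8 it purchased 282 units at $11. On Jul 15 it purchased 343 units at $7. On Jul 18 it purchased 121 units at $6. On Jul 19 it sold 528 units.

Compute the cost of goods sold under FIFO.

COGS = $4,824

Jul 19, 528 sold [FIFO — oldest first]: 282 @ $11 + 246 @ $7 = $4,824
Ending inventory: 97 @ $7 + 121 @ $6 = $1,405
Check: goods available $6,229 = COGS $4,824 + ending $1,405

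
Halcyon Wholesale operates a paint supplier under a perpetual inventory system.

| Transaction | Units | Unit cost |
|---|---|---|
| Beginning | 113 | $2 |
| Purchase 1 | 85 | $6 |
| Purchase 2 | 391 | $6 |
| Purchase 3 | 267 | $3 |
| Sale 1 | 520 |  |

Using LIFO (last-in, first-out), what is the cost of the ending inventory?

Ending inventory = $1,564

Sale 1 (520) [LIFO — newest first]: 267 @ $3 + 253 @ $6 = $2,319
Ending inventory: 113 @ $2 + 85 @ $6 + 138 @ $6 = $1,564
Check: goods available $3,883 = COGS $2,319 + ending $1,564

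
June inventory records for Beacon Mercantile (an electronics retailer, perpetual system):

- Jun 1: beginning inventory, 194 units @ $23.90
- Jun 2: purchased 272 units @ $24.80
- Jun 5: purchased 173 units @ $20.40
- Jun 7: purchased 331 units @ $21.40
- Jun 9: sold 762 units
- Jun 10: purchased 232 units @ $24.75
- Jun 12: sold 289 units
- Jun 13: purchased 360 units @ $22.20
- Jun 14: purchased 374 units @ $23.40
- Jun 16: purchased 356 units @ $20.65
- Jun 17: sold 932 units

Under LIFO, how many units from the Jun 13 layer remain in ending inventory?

Jun 9, 762 sold [LIFO — newest first]: 331 @ $21.40 + 173 @ $20.40 + 258 @ $24.80 = $17,011.00
Jun 12, 289 sold [LIFO — newest first]: 232 @ $24.75 + 14 @ $24.80 + 43 @ $23.90 = $7,116.90
Jun 17, 932 sold [LIFO — newest first]: 356 @ $20.65 + 374 @ $23.40 + 202 @ $22.20 = $20,587.40
Total COGS = $17,011.00 + $7,116.90 + $20,587.40 = $44,715.30
Ending inventory: 151 @ $23.90 + 158 @ $22.20 = $7,116.50
Check: goods available $51,831.80 = COGS $44,715.30 + ending $7,116.50

158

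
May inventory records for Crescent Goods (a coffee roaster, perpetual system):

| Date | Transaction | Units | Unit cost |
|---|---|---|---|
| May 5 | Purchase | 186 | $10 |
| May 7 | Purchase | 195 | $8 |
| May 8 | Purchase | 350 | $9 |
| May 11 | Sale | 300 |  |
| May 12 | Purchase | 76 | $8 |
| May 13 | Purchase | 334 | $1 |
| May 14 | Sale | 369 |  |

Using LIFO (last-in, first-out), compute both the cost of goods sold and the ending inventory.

COGS = $3,314; ending inventory = $4,198

May 11, 300 sold [LIFO — newest first]: 300 @ $9 = $2,700
May 14, 369 sold [LIFO — newest first]: 334 @ $1 + 35 @ $8 = $614
Total COGS = $2,700 + $614 = $3,314
Ending inventory: 186 @ $10 + 195 @ $8 + 50 @ $9 + 41 @ $8 = $4,198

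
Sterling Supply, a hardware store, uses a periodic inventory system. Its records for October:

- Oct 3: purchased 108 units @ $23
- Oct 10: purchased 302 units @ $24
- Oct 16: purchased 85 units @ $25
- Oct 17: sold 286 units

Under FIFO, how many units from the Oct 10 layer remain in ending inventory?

124

Oct 17, 286 sold [FIFO — oldest first]: 108 @ $23 + 178 @ $24 = $6,756
Ending inventory: 124 @ $24 + 85 @ $25 = $5,101
Check: goods available $11,857 = COGS $6,756 + ending $5,101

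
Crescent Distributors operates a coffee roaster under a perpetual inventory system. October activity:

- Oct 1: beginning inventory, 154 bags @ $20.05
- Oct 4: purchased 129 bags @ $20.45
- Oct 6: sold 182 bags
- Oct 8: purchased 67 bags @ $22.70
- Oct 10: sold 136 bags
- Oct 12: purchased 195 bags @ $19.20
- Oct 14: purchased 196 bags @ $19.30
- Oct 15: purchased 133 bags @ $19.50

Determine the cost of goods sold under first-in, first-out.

Oct 6, 182 sold [FIFO — oldest first]: 154 @ $20.05 + 28 @ $20.45 = $3,660.30
Oct 10, 136 sold [FIFO — oldest first]: 101 @ $20.45 + 35 @ $22.70 = $2,859.95
Total COGS = $3,660.30 + $2,859.95 = $6,520.25
Ending inventory: 32 @ $22.70 + 195 @ $19.20 + 196 @ $19.30 + 133 @ $19.50 = $10,846.70

COGS = $6,520.25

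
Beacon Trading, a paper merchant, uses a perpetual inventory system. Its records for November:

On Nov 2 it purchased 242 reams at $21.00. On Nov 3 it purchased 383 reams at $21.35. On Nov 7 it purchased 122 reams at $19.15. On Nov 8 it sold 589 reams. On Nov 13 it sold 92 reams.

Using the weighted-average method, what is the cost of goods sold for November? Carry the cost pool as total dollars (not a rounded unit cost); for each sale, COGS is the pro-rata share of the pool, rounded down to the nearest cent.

COGS = $14,217.44

After Nov 2: 242 on hand, pool $5,082.00 (≈ $21.0000 each)
After Nov 3: 625 on hand, pool $13,259.05 (≈ $21.2145 each)
After Nov 7: 747 on hand, pool $15,595.35 (≈ $20.8773 each)
Nov 8, sell 589: 589/747 × $15,595.35 → $12,296.73
Nov 13, sell 92: 92/158 × $3,298.62 → $1,920.71
Total COGS = $12,296.73 + $1,920.71 = $14,217.44
Ending inventory (cost pool remaining) = $1,377.91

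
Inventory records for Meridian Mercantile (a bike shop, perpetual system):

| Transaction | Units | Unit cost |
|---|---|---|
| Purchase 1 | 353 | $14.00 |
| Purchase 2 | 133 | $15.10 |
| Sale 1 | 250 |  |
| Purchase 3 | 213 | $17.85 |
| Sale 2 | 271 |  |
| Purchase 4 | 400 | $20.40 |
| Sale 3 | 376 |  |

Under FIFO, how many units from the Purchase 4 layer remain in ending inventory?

202

Sale 1 (250) [FIFO — oldest first]: 250 @ $14.00 = $3,500.00
Sale 2 (271) [FIFO — oldest first]: 103 @ $14.00 + 133 @ $15.10 + 35 @ $17.85 = $4,075.05
Sale 3 (376) [FIFO — oldest first]: 178 @ $17.85 + 198 @ $20.40 = $7,216.50
Total COGS = $3,500.00 + $4,075.05 + $7,216.50 = $14,791.55
Ending inventory: 202 @ $20.40 = $4,120.80
Check: goods available $18,912.35 = COGS $14,791.55 + ending $4,120.80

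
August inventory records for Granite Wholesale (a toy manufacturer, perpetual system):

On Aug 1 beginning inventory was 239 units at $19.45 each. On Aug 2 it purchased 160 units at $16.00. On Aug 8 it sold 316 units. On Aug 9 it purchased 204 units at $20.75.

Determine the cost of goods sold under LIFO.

COGS = $5,594.20

Aug 8, 316 sold [LIFO — newest first]: 160 @ $16.00 + 156 @ $19.45 = $5,594.20
Ending inventory: 83 @ $19.45 + 204 @ $20.75 = $5,847.35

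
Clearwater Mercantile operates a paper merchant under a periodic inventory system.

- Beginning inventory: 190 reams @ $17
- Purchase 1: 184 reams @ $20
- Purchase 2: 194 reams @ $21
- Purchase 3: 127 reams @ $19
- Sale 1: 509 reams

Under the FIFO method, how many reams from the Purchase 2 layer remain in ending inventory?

59

Sale 1 (509) [FIFO — oldest first]: 190 @ $17 + 184 @ $20 + 135 @ $21 = $9,745
Ending inventory: 59 @ $21 + 127 @ $19 = $3,652
Check: goods available $13,397 = COGS $9,745 + ending $3,652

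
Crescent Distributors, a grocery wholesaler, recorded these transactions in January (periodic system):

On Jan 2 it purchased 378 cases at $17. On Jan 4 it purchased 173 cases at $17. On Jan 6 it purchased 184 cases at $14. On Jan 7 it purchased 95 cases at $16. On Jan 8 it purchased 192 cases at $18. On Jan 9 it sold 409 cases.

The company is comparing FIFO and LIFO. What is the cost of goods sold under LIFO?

COGS = $6,684

FIFO COGS: 378 @ $17 + 31 @ $17 = $6,953
LIFO COGS: 192 @ $18 + 95 @ $16 + 122 @ $14 = $6,684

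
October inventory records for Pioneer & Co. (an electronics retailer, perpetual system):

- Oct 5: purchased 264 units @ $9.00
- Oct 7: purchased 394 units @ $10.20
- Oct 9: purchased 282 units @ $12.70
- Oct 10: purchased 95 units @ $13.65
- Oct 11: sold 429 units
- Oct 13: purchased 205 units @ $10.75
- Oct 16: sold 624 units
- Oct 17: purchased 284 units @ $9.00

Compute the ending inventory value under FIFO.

Oct 11, 429 sold [FIFO — oldest first]: 264 @ $9.00 + 165 @ $10.20 = $4,059.00
Oct 16, 624 sold [FIFO — oldest first]: 229 @ $10.20 + 282 @ $12.70 + 95 @ $13.65 + 18 @ $10.75 = $7,407.45
Total COGS = $4,059.00 + $7,407.45 = $11,466.45
Ending inventory: 187 @ $10.75 + 284 @ $9.00 = $4,566.25

Ending inventory = $4,566.25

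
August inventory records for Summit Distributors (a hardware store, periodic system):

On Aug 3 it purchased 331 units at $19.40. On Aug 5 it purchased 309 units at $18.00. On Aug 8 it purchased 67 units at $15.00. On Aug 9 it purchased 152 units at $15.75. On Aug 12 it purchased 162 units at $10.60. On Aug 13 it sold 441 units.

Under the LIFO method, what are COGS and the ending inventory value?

Aug 13, 441 sold [LIFO — newest first]: 162 @ $10.60 + 152 @ $15.75 + 67 @ $15.00 + 60 @ $18.00 = $6,196.20
Ending inventory: 331 @ $19.40 + 249 @ $18.00 = $10,903.40

COGS = $6,196.20; ending inventory = $10,903.40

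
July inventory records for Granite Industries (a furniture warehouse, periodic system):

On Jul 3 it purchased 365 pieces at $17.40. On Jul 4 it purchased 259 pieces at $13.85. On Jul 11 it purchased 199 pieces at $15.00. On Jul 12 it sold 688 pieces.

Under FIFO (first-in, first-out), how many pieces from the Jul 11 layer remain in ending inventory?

Jul 12, 688 sold [FIFO — oldest first]: 365 @ $17.40 + 259 @ $13.85 + 64 @ $15.00 = $10,898.15
Ending inventory: 135 @ $15.00 = $2,025.00
Check: goods available $12,923.15 = COGS $10,898.15 + ending $2,025.00

135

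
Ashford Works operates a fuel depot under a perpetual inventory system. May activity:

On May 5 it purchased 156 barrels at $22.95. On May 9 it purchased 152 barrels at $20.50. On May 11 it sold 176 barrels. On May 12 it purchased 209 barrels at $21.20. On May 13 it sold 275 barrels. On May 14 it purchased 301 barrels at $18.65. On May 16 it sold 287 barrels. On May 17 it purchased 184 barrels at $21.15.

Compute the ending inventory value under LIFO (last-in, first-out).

Ending inventory = $5,667.40

May 11, 176 sold [LIFO — newest first]: 152 @ $20.50 + 24 @ $22.95 = $3,666.80
May 13, 275 sold [LIFO — newest first]: 209 @ $21.20 + 66 @ $22.95 = $5,945.50
May 16, 287 sold [LIFO — newest first]: 287 @ $18.65 = $5,352.55
Total COGS = $3,666.80 + $5,945.50 + $5,352.55 = $14,964.85
Ending inventory: 66 @ $22.95 + 14 @ $18.65 + 184 @ $21.15 = $5,667.40
Check: goods available $20,632.25 = COGS $14,964.85 + ending $5,667.40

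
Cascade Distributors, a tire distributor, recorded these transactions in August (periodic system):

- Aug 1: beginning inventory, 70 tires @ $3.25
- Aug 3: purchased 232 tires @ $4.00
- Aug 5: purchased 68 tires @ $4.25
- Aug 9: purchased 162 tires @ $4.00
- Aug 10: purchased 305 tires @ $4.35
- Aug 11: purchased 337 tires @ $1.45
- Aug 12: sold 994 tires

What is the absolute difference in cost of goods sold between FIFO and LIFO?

$406.50

FIFO COGS: 70 @ $3.25 + 232 @ $4.00 + 68 @ $4.25 + 162 @ $4.00 + 305 @ $4.35 + 157 @ $1.45 = $3,646.90
LIFO COGS: 337 @ $1.45 + 305 @ $4.35 + 162 @ $4.00 + 68 @ $4.25 + 122 @ $4.00 = $3,240.40
Difference = |$3,646.90 − $3,240.40| = $406.50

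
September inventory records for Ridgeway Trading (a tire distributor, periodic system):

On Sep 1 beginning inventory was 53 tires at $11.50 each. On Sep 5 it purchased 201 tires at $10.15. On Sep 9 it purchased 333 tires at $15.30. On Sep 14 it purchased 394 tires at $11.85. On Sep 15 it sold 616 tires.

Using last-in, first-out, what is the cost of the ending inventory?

Sep 15, 616 sold [LIFO — newest first]: 394 @ $11.85 + 222 @ $15.30 = $8,065.50
Ending inventory: 53 @ $11.50 + 201 @ $10.15 + 111 @ $15.30 = $4,347.95

Ending inventory = $4,347.95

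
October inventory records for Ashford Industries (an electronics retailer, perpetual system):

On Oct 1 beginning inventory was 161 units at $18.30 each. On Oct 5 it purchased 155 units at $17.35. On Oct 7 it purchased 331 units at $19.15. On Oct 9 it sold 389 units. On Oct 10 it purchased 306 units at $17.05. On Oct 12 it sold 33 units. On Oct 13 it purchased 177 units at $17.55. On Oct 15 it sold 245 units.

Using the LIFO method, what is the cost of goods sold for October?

COGS = $12,173.35

Oct 9, 389 sold [LIFO — newest first]: 331 @ $19.15 + 58 @ $17.35 = $7,344.95
Oct 12, 33 sold [LIFO — newest first]: 33 @ $17.05 = $562.65
Oct 15, 245 sold [LIFO — newest first]: 177 @ $17.55 + 68 @ $17.05 = $4,265.75
Total COGS = $7,344.95 + $562.65 + $4,265.75 = $12,173.35
Ending inventory: 161 @ $18.30 + 97 @ $17.35 + 205 @ $17.05 = $8,124.50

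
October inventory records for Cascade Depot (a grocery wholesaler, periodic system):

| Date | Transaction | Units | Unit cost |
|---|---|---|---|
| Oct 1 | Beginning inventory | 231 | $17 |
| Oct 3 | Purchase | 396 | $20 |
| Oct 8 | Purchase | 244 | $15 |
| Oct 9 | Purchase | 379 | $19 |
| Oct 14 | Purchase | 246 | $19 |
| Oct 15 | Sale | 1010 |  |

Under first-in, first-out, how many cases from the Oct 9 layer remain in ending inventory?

240

Oct 15, 1010 sold [FIFO — oldest first]: 231 @ $17 + 396 @ $20 + 244 @ $15 + 139 @ $19 = $18,148
Ending inventory: 240 @ $19 + 246 @ $19 = $9,234
Check: goods available $27,382 = COGS $18,148 + ending $9,234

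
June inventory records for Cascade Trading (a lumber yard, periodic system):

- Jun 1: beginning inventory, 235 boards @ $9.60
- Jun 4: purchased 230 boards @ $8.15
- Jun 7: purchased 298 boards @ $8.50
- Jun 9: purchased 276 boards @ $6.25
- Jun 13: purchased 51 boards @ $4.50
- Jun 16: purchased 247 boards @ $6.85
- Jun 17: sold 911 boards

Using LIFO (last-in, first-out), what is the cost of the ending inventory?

Ending inventory = $3,812.65

Jun 17, 911 sold [LIFO — newest first]: 247 @ $6.85 + 51 @ $4.50 + 276 @ $6.25 + 298 @ $8.50 + 39 @ $8.15 = $6,497.30
Ending inventory: 235 @ $9.60 + 191 @ $8.15 = $3,812.65
Check: goods available $10,309.95 = COGS $6,497.30 + ending $3,812.65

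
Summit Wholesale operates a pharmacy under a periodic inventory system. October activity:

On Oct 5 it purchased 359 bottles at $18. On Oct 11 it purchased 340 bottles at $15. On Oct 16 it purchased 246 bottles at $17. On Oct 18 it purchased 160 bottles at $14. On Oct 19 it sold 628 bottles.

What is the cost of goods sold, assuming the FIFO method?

COGS = $10,497

Oct 19, 628 sold [FIFO — oldest first]: 359 @ $18 + 269 @ $15 = $10,497
Ending inventory: 71 @ $15 + 246 @ $17 + 160 @ $14 = $7,487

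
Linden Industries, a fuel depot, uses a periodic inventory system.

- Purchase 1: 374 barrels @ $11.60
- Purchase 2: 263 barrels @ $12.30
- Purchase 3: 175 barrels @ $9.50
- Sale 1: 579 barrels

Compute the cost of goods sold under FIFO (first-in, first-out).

Sale 1 (579) [FIFO — oldest first]: 374 @ $11.60 + 205 @ $12.30 = $6,859.90
Ending inventory: 58 @ $12.30 + 175 @ $9.50 = $2,375.90
Check: goods available $9,235.80 = COGS $6,859.90 + ending $2,375.90

COGS = $6,859.90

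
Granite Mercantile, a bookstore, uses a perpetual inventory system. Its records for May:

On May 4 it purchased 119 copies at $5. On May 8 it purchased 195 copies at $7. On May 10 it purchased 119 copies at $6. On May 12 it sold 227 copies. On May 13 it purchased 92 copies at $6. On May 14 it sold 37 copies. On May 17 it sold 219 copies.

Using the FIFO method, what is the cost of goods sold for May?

COGS = $2,974

May 12, 227 sold [FIFO — oldest first]: 119 @ $5 + 108 @ $7 = $1,351
May 14, 37 sold [FIFO — oldest first]: 37 @ $7 = $259
May 17, 219 sold [FIFO — oldest first]: 50 @ $7 + 119 @ $6 + 50 @ $6 = $1,364
Total COGS = $1,351 + $259 + $1,364 = $2,974
Ending inventory: 42 @ $6 = $252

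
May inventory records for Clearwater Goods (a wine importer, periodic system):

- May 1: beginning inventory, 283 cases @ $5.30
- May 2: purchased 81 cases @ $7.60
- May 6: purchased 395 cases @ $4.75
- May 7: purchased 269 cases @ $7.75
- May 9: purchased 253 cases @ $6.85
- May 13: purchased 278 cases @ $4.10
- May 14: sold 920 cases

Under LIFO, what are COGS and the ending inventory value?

COGS = $5,527.60; ending inventory = $3,421.75

May 14, 920 sold [LIFO — newest first]: 278 @ $4.10 + 253 @ $6.85 + 269 @ $7.75 + 120 @ $4.75 = $5,527.60
Ending inventory: 283 @ $5.30 + 81 @ $7.60 + 275 @ $4.75 = $3,421.75
Check: goods available $8,949.35 = COGS $5,527.60 + ending $3,421.75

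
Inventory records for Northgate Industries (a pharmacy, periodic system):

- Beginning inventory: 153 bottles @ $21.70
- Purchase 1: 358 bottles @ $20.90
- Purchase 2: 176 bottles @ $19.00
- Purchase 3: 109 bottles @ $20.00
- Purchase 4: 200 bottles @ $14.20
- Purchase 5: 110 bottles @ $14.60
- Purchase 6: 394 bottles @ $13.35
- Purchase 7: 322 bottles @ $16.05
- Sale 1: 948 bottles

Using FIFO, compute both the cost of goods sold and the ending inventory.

Sale 1 (948) [FIFO — oldest first]: 153 @ $21.70 + 358 @ $20.90 + 176 @ $19.00 + 109 @ $20.00 + 152 @ $14.20 = $18,484.70
Ending inventory: 48 @ $14.20 + 110 @ $14.60 + 394 @ $13.35 + 322 @ $16.05 = $12,715.60
Check: goods available $31,200.30 = COGS $18,484.70 + ending $12,715.60

COGS = $18,484.70; ending inventory = $12,715.60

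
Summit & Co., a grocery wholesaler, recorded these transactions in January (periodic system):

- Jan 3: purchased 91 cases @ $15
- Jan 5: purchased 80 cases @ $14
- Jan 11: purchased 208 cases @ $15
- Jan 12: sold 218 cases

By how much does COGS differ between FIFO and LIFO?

$70

FIFO COGS: 91 @ $15 + 80 @ $14 + 47 @ $15 = $3,190
LIFO COGS: 208 @ $15 + 10 @ $14 = $3,260
Difference = |$3,190 − $3,260| = $70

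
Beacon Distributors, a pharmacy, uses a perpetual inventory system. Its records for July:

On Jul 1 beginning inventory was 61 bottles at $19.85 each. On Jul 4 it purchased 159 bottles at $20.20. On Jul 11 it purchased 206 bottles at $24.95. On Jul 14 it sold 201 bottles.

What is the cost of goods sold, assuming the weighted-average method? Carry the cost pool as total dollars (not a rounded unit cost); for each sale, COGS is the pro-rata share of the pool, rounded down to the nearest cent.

COGS = $4,511.81

After Jul 1: 61 on hand, pool $1,210.85 (≈ $19.8500 each)
After Jul 4: 220 on hand, pool $4,422.65 (≈ $20.1030 each)
After Jul 11: 426 on hand, pool $9,562.35 (≈ $22.4468 each)
Jul 14, sell 201: 201/426 × $9,562.35 → $4,511.81
Ending inventory (cost pool remaining) = $5,050.54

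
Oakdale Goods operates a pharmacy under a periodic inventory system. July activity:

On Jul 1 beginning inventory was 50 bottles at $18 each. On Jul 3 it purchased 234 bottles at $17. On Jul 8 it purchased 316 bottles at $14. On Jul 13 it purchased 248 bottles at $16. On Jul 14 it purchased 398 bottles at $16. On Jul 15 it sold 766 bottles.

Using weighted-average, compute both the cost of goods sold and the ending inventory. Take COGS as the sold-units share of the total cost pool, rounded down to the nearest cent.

COGS = $12,072.79; ending inventory = $7,565.21

Jul 15, sell 766: 766/1246 × $19,638.00 → $12,072.79
Ending inventory (cost pool remaining) = $7,565.21
Check: goods available $19,638.00 = COGS $12,072.79 + ending $7,565.21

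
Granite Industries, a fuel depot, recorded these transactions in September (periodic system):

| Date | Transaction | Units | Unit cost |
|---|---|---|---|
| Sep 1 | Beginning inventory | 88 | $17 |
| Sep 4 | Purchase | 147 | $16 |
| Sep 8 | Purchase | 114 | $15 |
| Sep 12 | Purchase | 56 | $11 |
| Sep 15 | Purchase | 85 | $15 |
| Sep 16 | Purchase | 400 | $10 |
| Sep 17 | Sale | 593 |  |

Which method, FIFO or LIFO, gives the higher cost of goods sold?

FIFO

FIFO COGS: 88 @ $17 + 147 @ $16 + 114 @ $15 + 56 @ $11 + 85 @ $15 + 103 @ $10 = $8,479
LIFO COGS: 400 @ $10 + 85 @ $15 + 56 @ $11 + 52 @ $15 = $6,671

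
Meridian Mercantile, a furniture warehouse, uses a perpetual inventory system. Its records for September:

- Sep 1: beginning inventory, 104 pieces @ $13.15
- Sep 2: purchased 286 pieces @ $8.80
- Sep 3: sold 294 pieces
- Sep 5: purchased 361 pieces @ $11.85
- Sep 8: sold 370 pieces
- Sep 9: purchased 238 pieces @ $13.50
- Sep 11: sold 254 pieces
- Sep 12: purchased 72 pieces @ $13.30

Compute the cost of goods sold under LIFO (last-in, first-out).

COGS = $10,441.60

Sep 3, 294 sold [LIFO — newest first]: 286 @ $8.80 + 8 @ $13.15 = $2,622.00
Sep 8, 370 sold [LIFO — newest first]: 361 @ $11.85 + 9 @ $13.15 = $4,396.20
Sep 11, 254 sold [LIFO — newest first]: 238 @ $13.50 + 16 @ $13.15 = $3,423.40
Total COGS = $2,622.00 + $4,396.20 + $3,423.40 = $10,441.60
Ending inventory: 71 @ $13.15 + 72 @ $13.30 = $1,891.25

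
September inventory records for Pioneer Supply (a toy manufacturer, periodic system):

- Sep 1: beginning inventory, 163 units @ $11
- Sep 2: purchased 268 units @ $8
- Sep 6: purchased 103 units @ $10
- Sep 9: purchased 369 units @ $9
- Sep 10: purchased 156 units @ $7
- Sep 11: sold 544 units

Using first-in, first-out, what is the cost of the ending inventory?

Sep 11, 544 sold [FIFO — oldest first]: 163 @ $11 + 268 @ $8 + 103 @ $10 + 10 @ $9 = $5,057
Ending inventory: 359 @ $9 + 156 @ $7 = $4,323

Ending inventory = $4,323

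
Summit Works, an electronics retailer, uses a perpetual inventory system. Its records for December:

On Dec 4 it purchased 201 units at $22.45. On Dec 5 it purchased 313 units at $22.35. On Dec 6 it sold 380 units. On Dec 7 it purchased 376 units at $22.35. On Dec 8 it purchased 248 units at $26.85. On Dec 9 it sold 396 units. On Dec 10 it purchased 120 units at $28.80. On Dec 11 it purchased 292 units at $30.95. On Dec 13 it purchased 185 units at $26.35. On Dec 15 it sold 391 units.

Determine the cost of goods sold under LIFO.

Dec 6, 380 sold [LIFO — newest first]: 313 @ $22.35 + 67 @ $22.45 = $8,499.70
Dec 9, 396 sold [LIFO — newest first]: 248 @ $26.85 + 148 @ $22.35 = $9,966.60
Dec 15, 391 sold [LIFO — newest first]: 185 @ $26.35 + 206 @ $30.95 = $11,250.45
Total COGS = $8,499.70 + $9,966.60 + $11,250.45 = $29,716.75
Ending inventory: 134 @ $22.45 + 228 @ $22.35 + 120 @ $28.80 + 86 @ $30.95 = $14,221.80
Check: goods available $43,938.55 = COGS $29,716.75 + ending $14,221.80

COGS = $29,716.75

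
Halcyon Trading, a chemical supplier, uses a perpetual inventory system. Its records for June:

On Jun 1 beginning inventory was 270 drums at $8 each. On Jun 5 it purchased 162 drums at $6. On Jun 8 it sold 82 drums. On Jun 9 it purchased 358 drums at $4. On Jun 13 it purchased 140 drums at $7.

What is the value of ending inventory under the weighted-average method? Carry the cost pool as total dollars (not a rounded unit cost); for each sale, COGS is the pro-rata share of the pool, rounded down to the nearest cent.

Ending inventory = $4,949.50

After Jun 1: 270 on hand, pool $2,160.00 (≈ $8.0000 each)
After Jun 5: 432 on hand, pool $3,132.00 (≈ $7.2500 each)
Jun 8, sell 82: 82/432 × $3,132.00 → $594.50
After Jun 9: 708 on hand, pool $3,969.50 (≈ $5.6066 each)
After Jun 13: 848 on hand, pool $4,949.50 (≈ $5.8367 each)
Ending inventory (cost pool remaining) = $4,949.50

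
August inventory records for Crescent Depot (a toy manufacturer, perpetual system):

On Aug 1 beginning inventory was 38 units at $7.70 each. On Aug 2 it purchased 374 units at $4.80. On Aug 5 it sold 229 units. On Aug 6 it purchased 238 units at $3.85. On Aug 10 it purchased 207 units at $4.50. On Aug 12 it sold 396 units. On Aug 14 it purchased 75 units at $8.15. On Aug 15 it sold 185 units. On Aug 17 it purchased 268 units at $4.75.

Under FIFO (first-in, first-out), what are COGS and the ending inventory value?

Aug 5, 229 sold [FIFO — oldest first]: 38 @ $7.70 + 191 @ $4.80 = $1,209.40
Aug 12, 396 sold [FIFO — oldest first]: 183 @ $4.80 + 213 @ $3.85 = $1,698.45
Aug 15, 185 sold [FIFO — oldest first]: 25 @ $3.85 + 160 @ $4.50 = $816.25
Total COGS = $1,209.40 + $1,698.45 + $816.25 = $3,724.10
Ending inventory: 47 @ $4.50 + 75 @ $8.15 + 268 @ $4.75 = $2,095.75
Check: goods available $5,819.85 = COGS $3,724.10 + ending $2,095.75

COGS = $3,724.10; ending inventory = $2,095.75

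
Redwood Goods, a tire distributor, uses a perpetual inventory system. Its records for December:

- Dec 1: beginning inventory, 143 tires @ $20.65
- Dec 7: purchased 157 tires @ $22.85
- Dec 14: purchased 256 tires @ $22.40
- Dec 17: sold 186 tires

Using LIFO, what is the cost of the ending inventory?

Ending inventory = $8,108.40

Dec 17, 186 sold [LIFO — newest first]: 186 @ $22.40 = $4,166.40
Ending inventory: 143 @ $20.65 + 157 @ $22.85 + 70 @ $22.40 = $8,108.40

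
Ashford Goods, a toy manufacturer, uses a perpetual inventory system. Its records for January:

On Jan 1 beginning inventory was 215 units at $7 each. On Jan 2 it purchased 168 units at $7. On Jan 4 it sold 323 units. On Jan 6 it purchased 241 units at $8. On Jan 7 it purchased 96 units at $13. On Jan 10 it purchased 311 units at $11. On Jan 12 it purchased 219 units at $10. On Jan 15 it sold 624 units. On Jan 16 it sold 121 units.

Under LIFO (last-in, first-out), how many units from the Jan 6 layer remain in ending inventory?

Jan 4, 323 sold [LIFO — newest first]: 168 @ $7 + 155 @ $7 = $2,261
Jan 15, 624 sold [LIFO — newest first]: 219 @ $10 + 311 @ $11 + 94 @ $13 = $6,833
Jan 16, 121 sold [LIFO — newest first]: 2 @ $13 + 119 @ $8 = $978
Total COGS = $2,261 + $6,833 + $978 = $10,072
Ending inventory: 60 @ $7 + 122 @ $8 = $1,396

122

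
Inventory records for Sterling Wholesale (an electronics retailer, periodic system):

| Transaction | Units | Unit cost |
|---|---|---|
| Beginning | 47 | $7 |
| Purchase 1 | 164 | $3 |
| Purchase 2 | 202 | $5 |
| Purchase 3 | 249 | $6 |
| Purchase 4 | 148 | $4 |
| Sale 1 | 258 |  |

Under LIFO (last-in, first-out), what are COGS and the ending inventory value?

Sale 1 (258) [LIFO — newest first]: 148 @ $4 + 110 @ $6 = $1,252
Ending inventory: 47 @ $7 + 164 @ $3 + 202 @ $5 + 139 @ $6 = $2,665

COGS = $1,252; ending inventory = $2,665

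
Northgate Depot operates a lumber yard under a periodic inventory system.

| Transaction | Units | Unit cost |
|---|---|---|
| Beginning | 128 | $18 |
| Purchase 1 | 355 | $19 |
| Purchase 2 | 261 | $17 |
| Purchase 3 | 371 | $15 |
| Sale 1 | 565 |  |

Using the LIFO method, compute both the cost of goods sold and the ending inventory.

COGS = $8,863; ending inventory = $10,188

Sale 1 (565) [LIFO — newest first]: 371 @ $15 + 194 @ $17 = $8,863
Ending inventory: 128 @ $18 + 355 @ $19 + 67 @ $17 = $10,188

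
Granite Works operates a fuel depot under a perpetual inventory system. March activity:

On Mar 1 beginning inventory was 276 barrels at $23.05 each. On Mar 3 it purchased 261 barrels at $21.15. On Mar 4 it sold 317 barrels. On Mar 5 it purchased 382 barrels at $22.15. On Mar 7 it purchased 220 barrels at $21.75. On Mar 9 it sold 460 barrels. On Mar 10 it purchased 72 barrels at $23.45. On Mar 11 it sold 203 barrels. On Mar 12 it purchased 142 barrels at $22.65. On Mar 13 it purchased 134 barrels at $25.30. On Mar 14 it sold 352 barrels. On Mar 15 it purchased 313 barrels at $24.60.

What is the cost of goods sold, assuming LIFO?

COGS = $29,850.40

Mar 4, 317 sold [LIFO — newest first]: 261 @ $21.15 + 56 @ $23.05 = $6,810.95
Mar 9, 460 sold [LIFO — newest first]: 220 @ $21.75 + 240 @ $22.15 = $10,101.00
Mar 11, 203 sold [LIFO — newest first]: 72 @ $23.45 + 131 @ $22.15 = $4,590.05
Mar 14, 352 sold [LIFO — newest first]: 134 @ $25.30 + 142 @ $22.65 + 11 @ $22.15 + 65 @ $23.05 = $8,348.40
Total COGS = $6,810.95 + $10,101.00 + $4,590.05 + $8,348.40 = $29,850.40
Ending inventory: 155 @ $23.05 + 313 @ $24.60 = $11,272.55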